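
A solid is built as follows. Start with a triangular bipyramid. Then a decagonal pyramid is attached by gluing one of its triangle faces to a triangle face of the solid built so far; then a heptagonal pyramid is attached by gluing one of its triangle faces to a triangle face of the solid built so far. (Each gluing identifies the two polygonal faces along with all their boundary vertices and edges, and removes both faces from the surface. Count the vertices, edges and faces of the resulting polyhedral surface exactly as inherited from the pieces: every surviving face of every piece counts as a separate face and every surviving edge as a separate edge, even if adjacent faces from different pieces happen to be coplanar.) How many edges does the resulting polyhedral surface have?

A triangular bipyramid: V=5, E=9, F=6.
Attach a decagonal pyramid (V=11, E=20, F=11) along a 3-gon: merge 3 vertices and 3 edges, delete both glued faces → V=13, E=26, F=15.
Attach a heptagonal pyramid (V=8, E=14, F=8) along a 3-gon: merge 3 vertices and 3 edges, delete both glued faces → V=18, E=37, F=21.
Check: V − E + F = 18 − 37 + 21 = 2.

37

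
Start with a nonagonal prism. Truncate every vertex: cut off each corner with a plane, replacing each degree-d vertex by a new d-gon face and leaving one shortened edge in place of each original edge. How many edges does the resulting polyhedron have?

81

The base solid has V = 18, E = 27, F = 11.
Truncation replaces each original edge-end by a new vertex, so V′ = 2E = 54.
Each original edge survives, and each old vertex of degree d contributes d new edges; summing degrees gives Σd = 2E, so E′ = E + 2E = 3E = 81.
Each original face survives and each original vertex becomes one new face: F′ = F + V = 29.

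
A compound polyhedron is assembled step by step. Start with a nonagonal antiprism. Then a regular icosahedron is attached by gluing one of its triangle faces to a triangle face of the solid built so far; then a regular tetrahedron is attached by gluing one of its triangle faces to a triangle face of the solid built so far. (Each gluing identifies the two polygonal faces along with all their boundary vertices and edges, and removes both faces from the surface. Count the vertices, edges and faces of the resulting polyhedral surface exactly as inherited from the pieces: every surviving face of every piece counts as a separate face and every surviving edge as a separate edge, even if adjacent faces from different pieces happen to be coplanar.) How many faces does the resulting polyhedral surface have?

40

A nonagonal antiprism: V=18, E=36, F=20.
Attach a regular icosahedron (V=12, E=30, F=20) along a 3-gon: merge 3 vertices and 3 edges, delete both glued faces → V=27, E=63, F=38.
Attach a regular tetrahedron (V=4, E=6, F=4) along a 3-gon: merge 3 vertices and 3 edges, delete both glued faces → V=28, E=66, F=40.
Check: V − E + F = 28 − 66 + 40 = 2.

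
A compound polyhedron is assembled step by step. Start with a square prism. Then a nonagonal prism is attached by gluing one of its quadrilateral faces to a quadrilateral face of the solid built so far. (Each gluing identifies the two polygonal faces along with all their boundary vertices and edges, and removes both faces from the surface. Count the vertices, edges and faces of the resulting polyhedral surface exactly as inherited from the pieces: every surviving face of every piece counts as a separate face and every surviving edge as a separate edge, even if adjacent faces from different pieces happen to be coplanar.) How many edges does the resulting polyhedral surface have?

35

A square prism: V=8, E=12, F=6.
Attach a nonagonal prism (V=18, E=27, F=11) along a 4-gon: merge 4 vertices and 4 edges, delete both glued faces → V=22, E=35, F=15.
Check: V − E + F = 22 − 35 + 15 = 2.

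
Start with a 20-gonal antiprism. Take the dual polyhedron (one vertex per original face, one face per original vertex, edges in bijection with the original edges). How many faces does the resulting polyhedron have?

40

The base solid has V = 40, E = 80, F = 42.
The dual swaps V and F and preserves E: V′ = F = 42, E′ = E = 80, F′ = V = 40.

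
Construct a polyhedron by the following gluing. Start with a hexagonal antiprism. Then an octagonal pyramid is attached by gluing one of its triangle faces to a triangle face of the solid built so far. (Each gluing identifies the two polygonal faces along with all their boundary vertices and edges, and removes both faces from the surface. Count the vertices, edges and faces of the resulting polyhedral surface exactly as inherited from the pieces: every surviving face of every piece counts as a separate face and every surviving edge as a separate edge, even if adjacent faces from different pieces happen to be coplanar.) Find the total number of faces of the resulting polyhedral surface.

A hexagonal antiprism: V=12, E=24, F=14.
Attach an octagonal pyramid (V=9, E=16, F=9) along a 3-gon: merge 3 vertices and 3 edges, delete both glued faces → V=18, E=37, F=21.
Check: V − E + F = 18 − 37 + 21 = 2.

21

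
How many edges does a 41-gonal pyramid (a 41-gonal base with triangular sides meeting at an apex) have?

82

A pyramid on an n-gon base has one n-gon and n triangles: V = 41 + 1 = 42, E = 2·41 = 82, F = 41 + 1 = 42.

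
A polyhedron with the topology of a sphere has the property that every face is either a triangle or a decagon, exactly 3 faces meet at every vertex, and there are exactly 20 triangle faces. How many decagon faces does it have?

12

Let x be the number of decagons; then F = 20 + x.
Edge–face incidences: 2E = 3·20 + 10·x = 60 + 10x.
Every vertex has degree 3, so 3V = 2E.
Euler: V − E + F = 2 ⇒ (2E)/3 − E + (20 + x) = 2.
Multiply by 6: 2·(2E) − 3·(2E) + 6·(20 + x) = 12, i.e. 120 + 6x − (60 + 10x) = 12.
Collecting terms: −4x + 60 = 12, so −4x = −48, so x = 12.
Then 2E = 60 + 10·12 = 180, so E = 90, V = 2E/3 = 60, F = 20 + 12 = 32.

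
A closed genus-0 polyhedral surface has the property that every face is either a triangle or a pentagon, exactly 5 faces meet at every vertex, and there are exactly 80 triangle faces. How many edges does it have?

Let x be the number of pentagons; then F = 80 + x.
Edge–face incidences: 2E = 3·80 + 5·x = 240 + 5x.
Every vertex has degree 5, so 5V = 2E.
Euler: V − E + F = 2 ⇒ (2E)/5 − E + (80 + x) = 2.
Multiply by 10: 2·(2E) − 5·(2E) + 10·(80 + x) = 20, i.e. 800 + 10x − 3·(240 + 5x) = 20.
Collecting terms: −5x + 80 = 20, so −5x = −60, so x = 12.
Then 2E = 240 + 5·12 = 300, so E = 150, V = 2E/5 = 60, F = 80 + 12 = 92.

150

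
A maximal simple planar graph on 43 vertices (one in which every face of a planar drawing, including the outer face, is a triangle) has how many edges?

In a plane triangulation 3F = 2E and V − E + F = 2, so E = 3V − 6 = 3·43 − 6 = 123.

123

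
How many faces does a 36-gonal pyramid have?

37

A pyramid on an n-gon base has one n-gon and n triangles: V = 36 + 1 = 37, E = 2·36 = 72, F = 36 + 1 = 37.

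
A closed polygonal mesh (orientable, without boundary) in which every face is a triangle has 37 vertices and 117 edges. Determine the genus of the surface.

Every face is a triangle and each edge borders two faces, so 3F = 2·117, giving F = 78.
χ = V − E + F = 37 − 117 + 78 = -2.
For a closed orientable surface χ = 2 − 2g, so g = (2 − (-2))/2 = 2.

2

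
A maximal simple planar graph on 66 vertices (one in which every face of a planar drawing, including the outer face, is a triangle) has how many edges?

In a plane triangulation 3F = 2E and V − E + F = 2, so E = 3V − 6 = 3·66 − 6 = 192.

192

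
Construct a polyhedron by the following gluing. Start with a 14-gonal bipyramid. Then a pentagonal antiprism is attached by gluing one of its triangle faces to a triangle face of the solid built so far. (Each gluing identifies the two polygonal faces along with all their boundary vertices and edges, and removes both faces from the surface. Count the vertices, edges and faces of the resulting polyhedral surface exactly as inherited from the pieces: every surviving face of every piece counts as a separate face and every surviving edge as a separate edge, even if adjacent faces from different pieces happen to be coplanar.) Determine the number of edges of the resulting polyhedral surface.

59

A 14-gonal bipyramid: V=16, E=42, F=28.
Attach a pentagonal antiprism (V=10, E=20, F=12) along a 3-gon: merge 3 vertices and 3 edges, delete both glued faces → V=23, E=59, F=38.
Check: V − E + F = 23 − 59 + 38 = 2.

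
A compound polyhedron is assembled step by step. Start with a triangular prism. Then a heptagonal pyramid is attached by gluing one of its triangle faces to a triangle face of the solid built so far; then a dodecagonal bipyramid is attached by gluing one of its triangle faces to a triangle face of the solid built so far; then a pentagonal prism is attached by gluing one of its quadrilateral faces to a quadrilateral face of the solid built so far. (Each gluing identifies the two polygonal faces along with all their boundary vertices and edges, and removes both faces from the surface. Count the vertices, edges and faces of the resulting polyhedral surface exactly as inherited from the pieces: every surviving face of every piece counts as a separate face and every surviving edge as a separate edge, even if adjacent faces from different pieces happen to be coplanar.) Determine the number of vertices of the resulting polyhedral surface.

A triangular prism: V=6, E=9, F=5.
Attach a heptagonal pyramid (V=8, E=14, F=8) along a 3-gon: merge 3 vertices and 3 edges, delete both glued faces → V=11, E=20, F=11.
Attach a dodecagonal bipyramid (V=14, E=36, F=24) along a 3-gon: merge 3 vertices and 3 edges, delete both glued faces → V=22, E=53, F=33.
Attach a pentagonal prism (V=10, E=15, F=7) along a 4-gon: merge 4 vertices and 4 edges, delete both glued faces → V=28, E=64, F=38.
Check: V − E + F = 28 − 64 + 38 = 2.

28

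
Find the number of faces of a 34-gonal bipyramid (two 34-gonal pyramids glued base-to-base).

A bipyramid over an n-gon has 2n triangular faces and n + 2 vertices: V = 34 + 2 = 36, E = 3·34 = 102, F = 2·34 = 68.
Check: V − E + F = 36 − 102 + 68 = 2.

68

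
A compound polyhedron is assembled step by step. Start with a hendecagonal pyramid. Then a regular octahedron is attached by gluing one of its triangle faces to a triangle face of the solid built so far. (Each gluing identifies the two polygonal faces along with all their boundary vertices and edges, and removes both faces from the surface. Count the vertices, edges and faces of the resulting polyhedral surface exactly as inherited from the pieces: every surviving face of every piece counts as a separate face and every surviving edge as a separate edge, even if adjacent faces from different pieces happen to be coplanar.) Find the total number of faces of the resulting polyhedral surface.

A hendecagonal pyramid: V=12, E=22, F=12.
Attach a regular octahedron (V=6, E=12, F=8) along a 3-gon: merge 3 vertices and 3 edges, delete both glued faces → V=15, E=31, F=18.
Check: V − E + F = 15 − 31 + 18 = 2.

18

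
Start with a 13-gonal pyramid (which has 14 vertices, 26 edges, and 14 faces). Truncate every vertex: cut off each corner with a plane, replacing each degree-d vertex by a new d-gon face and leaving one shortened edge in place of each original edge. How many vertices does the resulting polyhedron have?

52

Truncation replaces each original edge-end by a new vertex, so V′ = 2E = 52.
Each original edge survives, and each old vertex of degree d contributes d new edges; summing degrees gives Σd = 2E, so E′ = E + 2E = 3E = 78.
Each original face survives and each original vertex becomes one new face: F′ = F + V = 28.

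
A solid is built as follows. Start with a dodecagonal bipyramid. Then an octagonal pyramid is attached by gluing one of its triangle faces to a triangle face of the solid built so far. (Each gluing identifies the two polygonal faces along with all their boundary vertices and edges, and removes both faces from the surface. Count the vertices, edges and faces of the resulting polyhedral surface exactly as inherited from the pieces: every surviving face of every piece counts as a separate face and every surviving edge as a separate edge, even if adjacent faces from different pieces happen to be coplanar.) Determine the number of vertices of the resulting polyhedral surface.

A dodecagonal bipyramid: V=14, E=36, F=24.
Attach an octagonal pyramid (V=9, E=16, F=9) along a 3-gon: merge 3 vertices and 3 edges, delete both glued faces → V=20, E=49, F=31.
Check: V − E + F = 20 − 49 + 31 = 2.

20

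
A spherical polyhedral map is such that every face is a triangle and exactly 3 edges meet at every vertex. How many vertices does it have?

Each face has 3 edges and each edge borders two faces, so 2E = 3F.
Each vertex has degree 3, so 3V = 2E and hence V = 3F/3.
Euler: V − E + F = 2 ⇒ (3F/3) − (3F/2) + F = 2.
Multiply by 6: (6 − 9 + 6)F = 12, i.e. 3F = 12.
So F = 4, E = 3·4/2 = 6, V = 3·4/3 = 4.

4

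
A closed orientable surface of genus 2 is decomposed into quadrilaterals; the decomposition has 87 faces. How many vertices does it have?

85

χ = 2 − 2·2 = -2, and every face is a square so 4F = 2E.
E = 4·87/2 = 174. Then V = -2 + E − F = -2 + 174 − 87 = 85.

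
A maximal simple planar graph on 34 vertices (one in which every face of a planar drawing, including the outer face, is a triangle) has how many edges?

In a plane triangulation 3F = 2E and V − E + F = 2, so E = 3V − 6 = 3·34 − 6 = 96.

96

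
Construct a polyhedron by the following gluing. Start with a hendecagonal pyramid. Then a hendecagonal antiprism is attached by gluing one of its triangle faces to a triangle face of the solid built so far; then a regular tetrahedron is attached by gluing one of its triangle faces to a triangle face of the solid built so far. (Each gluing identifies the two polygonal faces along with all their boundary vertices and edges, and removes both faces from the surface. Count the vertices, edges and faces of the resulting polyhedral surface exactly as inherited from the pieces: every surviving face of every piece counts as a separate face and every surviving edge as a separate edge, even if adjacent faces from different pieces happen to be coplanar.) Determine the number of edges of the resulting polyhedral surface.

A hendecagonal pyramid: V=12, E=22, F=12.
Attach a hendecagonal antiprism (V=22, E=44, F=24) along a 3-gon: merge 3 vertices and 3 edges, delete both glued faces → V=31, E=63, F=34.
Attach a regular tetrahedron (V=4, E=6, F=4) along a 3-gon: merge 3 vertices and 3 edges, delete both glued faces → V=32, E=66, F=36.
Check: V − E + F = 32 − 66 + 36 = 2.

66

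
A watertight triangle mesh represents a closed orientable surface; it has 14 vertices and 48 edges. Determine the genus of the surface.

Every face is a triangle and each edge borders two faces, so 3F = 2·48, giving F = 32.
χ = V − E + F = 14 − 48 + 32 = -2.
For a closed orientable surface χ = 2 − 2g, so g = (2 − (-2))/2 = 2.

2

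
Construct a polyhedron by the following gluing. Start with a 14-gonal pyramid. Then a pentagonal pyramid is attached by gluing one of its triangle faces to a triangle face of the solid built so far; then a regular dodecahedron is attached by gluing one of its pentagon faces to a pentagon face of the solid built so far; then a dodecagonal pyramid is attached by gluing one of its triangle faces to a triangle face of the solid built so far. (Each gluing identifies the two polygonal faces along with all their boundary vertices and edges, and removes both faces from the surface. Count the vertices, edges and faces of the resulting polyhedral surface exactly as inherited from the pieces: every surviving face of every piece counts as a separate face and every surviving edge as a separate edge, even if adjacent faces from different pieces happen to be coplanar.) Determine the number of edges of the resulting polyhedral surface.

A 14-gonal pyramid: V=15, E=28, F=15.
Attach a pentagonal pyramid (V=6, E=10, F=6) along a 3-gon: merge 3 vertices and 3 edges, delete both glued faces → V=18, E=35, F=19.
Attach a regular dodecahedron (V=20, E=30, F=12) along a 5-gon: merge 5 vertices and 5 edges, delete both glued faces → V=33, E=60, F=29.
Attach a dodecagonal pyramid (V=13, E=24, F=13) along a 3-gon: merge 3 vertices and 3 edges, delete both glued faces → V=43, E=81, F=40.
Check: V − E + F = 43 − 81 + 40 = 2.

81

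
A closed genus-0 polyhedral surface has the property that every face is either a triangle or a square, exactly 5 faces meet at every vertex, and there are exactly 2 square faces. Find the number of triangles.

Let x be the number of triangles; then F = 2 + x.
Edge–face incidences: 2E = 4·2 + 3·x = 8 + 3x.
Every vertex has degree 5, so 5V = 2E.
Euler: V − E + F = 2 ⇒ (2E)/5 − E + (2 + x) = 2.
Multiply by 10: 2·(2E) − 5·(2E) + 10·(2 + x) = 20, i.e. 20 + 10x − 3·(8 + 3x) = 20.
Collecting terms: x − 4 = 20, so x = 24.
Then 2E = 8 + 3·24 = 80, so E = 40, V = 2E/5 = 16, F = 2 + 24 = 26.

24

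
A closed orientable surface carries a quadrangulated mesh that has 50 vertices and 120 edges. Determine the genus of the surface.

6

Every face is a square and each edge borders two faces, so 4F = 2·120, giving F = 60.
χ = V − E + F = 50 − 120 + 60 = -10.
For a closed orientable surface χ = 2 − 2g, so g = (2 − (-10))/2 = 6.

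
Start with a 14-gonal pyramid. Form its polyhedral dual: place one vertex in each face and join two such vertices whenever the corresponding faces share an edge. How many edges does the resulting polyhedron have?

The base solid has V = 15, E = 28, F = 15.
The dual swaps V and F and preserves E: V′ = F = 15, E′ = E = 28, F′ = V = 15.

28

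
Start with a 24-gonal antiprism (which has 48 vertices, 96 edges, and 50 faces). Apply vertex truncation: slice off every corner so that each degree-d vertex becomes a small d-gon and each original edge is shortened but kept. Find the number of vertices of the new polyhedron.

192

Truncation replaces each original edge-end by a new vertex, so V′ = 2E = 192.
Each original edge survives, and each old vertex of degree d contributes d new edges; summing degrees gives Σd = 2E, so E′ = E + 2E = 3E = 288.
Each original face survives and each original vertex becomes one new face: F′ = F + V = 98.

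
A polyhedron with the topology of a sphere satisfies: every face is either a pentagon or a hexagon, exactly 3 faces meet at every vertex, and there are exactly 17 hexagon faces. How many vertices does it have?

54

Let x be the number of pentagons; then F = 17 + x.
Edge–face incidences: 2E = 6·17 + 5·x = 102 + 5x.
Every vertex has degree 3, so 3V = 2E.
Euler: V − E + F = 2 ⇒ (2E)/3 − E + (17 + x) = 2.
Multiply by 6: 2·(2E) − 3·(2E) + 6·(17 + x) = 12, i.e. 102 + 6x − (102 + 5x) = 12.
Collecting terms: x = 12.
Then 2E = 102 + 5·12 = 162, so E = 81, V = 2E/3 = 54, F = 17 + 12 = 29.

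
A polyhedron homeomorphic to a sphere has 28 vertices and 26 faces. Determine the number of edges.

52

Here V − E + F = 2.
E = V + F − (2) = 28 + 26 − (2) = 52.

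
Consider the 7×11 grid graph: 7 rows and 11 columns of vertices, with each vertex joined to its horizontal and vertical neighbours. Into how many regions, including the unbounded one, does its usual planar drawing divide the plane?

The grid has V = 7·11 = 77 vertices and E = 7·10 + 11·6 = 136 edges.
F = 2 − V + E = 2 − 77 + 136 = 61.

61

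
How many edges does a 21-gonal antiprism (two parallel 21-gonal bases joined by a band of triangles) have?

84

An antiprism on an n-gon has two n-gon caps and 2n triangles: V = 2·21 = 42, E = 4·21 = 84, F = 2·21 + 2 = 44.
Check: V − E + F = 42 − 84 + 44 = 2.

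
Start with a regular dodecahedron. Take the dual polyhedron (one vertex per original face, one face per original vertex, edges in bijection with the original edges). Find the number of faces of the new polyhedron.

The base solid has V = 20, E = 30, F = 12.
The dual swaps V and F and preserves E: V′ = F = 12, E′ = E = 30, F′ = V = 20.

20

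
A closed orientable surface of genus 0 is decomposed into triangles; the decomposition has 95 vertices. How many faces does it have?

186

χ = 2 − 2·0 = 2, and every face is a triangle so 3F = 2E.
V − E + F = 2 with E = 3F/2 gives 95 − (3/2 − 1)·F = 2, so F = 186 and E = 279.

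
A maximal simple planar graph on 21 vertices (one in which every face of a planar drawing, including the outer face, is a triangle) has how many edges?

In a plane triangulation 3F = 2E and V − E + F = 2, so E = 3V − 6 = 3·21 − 6 = 57.

57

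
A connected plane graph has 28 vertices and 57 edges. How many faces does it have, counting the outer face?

Euler's formula for a connected plane graph: V − E + F = 2, so F = 2 − 28 + 57 = 31.

31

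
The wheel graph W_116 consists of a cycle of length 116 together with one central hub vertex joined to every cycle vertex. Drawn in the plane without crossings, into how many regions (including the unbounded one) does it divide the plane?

W_116 has V = 116 + 1 = 117 vertices and E = 2·116 = 232 edges.
By Euler's formula F = 2 − V + E = 2 − 117 + 232 = 117.

117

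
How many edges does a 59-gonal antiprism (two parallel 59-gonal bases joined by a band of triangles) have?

236

An antiprism on an n-gon has two n-gon caps and 2n triangles: V = 2·59 = 118, E = 4·59 = 236, F = 2·59 + 2 = 120.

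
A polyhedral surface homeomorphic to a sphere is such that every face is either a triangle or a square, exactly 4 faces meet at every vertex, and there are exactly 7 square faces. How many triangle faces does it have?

Let x be the number of triangles; then F = 7 + x.
Edge–face incidences: 2E = 4·7 + 3·x = 28 + 3x.
Every vertex has degree 4, so 4V = 2E.
Euler: V − E + F = 2 ⇒ (2E)/4 − E + (7 + x) = 2.
Multiply by 8: 2·(2E) − 4·(2E) + 8·(7 + x) = 16, i.e. 56 + 8x − 2·(28 + 3x) = 16.
Collecting terms: 2x = 16, so x = 8.
Then 2E = 28 + 3·8 = 52, so E = 26, V = 2E/4 = 13, F = 7 + 8 = 15.

8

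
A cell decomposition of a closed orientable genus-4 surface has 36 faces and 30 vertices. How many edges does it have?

72

For a closed orientable surface of genus 4, χ = 2 − 2·4 = -6.
E = V + F − (-6) = 30 + 36 − (-6) = 72.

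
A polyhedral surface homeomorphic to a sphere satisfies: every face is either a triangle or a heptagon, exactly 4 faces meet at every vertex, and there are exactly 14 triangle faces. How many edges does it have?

Let x be the number of heptagons; then F = 14 + x.
Edge–face incidences: 2E = 3·14 + 7·x = 42 + 7x.
Every vertex has degree 4, so 4V = 2E.
Euler: V − E + F = 2 ⇒ (2E)/4 − E + (14 + x) = 2.
Multiply by 8: 2·(2E) − 4·(2E) + 8·(14 + x) = 16, i.e. 112 + 8x − 2·(42 + 7x) = 16.
Collecting terms: −6x + 28 = 16, so −6x = −12, so x = 2.
Then 2E = 42 + 7·2 = 56, so E = 28, V = 2E/4 = 14, F = 14 + 2 = 16.

28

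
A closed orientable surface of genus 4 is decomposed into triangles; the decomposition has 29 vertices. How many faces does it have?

70

χ = 2 − 2·4 = -6, and every face is a triangle so 3F = 2E.
V − E + F = -6 with E = 3F/2 gives 29 − (3/2 − 1)·F = -6, so F = 70 and E = 105.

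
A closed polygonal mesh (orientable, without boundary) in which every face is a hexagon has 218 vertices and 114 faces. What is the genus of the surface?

Every face is a hexagon, so 2E = 6·114 = 684, giving E = 342.
χ = V − E + F = 218 − 342 + 114 = -10.
For a closed orientable surface χ = 2 − 2g, so g = (2 − (-10))/2 = 6.

6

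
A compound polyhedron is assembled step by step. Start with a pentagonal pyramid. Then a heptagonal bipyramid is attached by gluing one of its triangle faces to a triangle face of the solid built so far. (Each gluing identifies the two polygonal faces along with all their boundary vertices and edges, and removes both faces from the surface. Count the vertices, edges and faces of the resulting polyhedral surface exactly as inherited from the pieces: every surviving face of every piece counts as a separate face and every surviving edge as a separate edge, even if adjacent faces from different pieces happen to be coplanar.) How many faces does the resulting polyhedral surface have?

18

A pentagonal pyramid: V=6, E=10, F=6.
Attach a heptagonal bipyramid (V=9, E=21, F=14) along a 3-gon: merge 3 vertices and 3 edges, delete both glued faces → V=12, E=28, F=18.
Check: V − E + F = 12 − 28 + 18 = 2.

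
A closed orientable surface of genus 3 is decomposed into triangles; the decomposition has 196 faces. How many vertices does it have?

χ = 2 − 2·3 = -4, and every face is a triangle so 3F = 2E.
E = 3·196/2 = 294. Then V = -4 + E − F = -4 + 294 − 196 = 94.

94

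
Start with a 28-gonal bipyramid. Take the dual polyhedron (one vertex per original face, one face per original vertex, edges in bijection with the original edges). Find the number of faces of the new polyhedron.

30

The base solid has V = 30, E = 84, F = 56.
The dual swaps V and F and preserves E: V′ = F = 56, E′ = E = 84, F′ = V = 30.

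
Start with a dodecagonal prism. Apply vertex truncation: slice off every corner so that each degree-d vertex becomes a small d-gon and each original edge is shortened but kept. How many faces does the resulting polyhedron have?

The base solid has V = 24, E = 36, F = 14.
Truncation replaces each original edge-end by a new vertex, so V′ = 2E = 72.
Each original edge survives, and each old vertex of degree d contributes d new edges; summing degrees gives Σd = 2E, so E′ = E + 2E = 3E = 108.
Each original face survives and each original vertex becomes one new face: F′ = F + V = 38.

38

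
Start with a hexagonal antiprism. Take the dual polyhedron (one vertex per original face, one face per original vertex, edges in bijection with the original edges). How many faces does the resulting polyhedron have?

The base solid has V = 12, E = 24, F = 14.
The dual swaps V and F and preserves E: V′ = F = 14, E′ = E = 24, F′ = V = 12.

12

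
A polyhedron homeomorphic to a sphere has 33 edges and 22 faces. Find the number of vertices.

Here V − E + F = 2.
V = 2 + E − F = 2 + 33 − 22 = 13.

13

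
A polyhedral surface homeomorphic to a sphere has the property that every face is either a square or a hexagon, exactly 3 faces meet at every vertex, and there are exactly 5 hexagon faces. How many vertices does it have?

Let x be the number of squares; then F = 5 + x.
Edge–face incidences: 2E = 6·5 + 4·x = 30 + 4x.
Every vertex has degree 3, so 3V = 2E.
Euler: V − E + F = 2 ⇒ (2E)/3 − E + (5 + x) = 2.
Multiply by 6: 2·(2E) − 3·(2E) + 6·(5 + x) = 12, i.e. 30 + 6x − (30 + 4x) = 12.
Collecting terms: 2x = 12, so x = 6.
Then 2E = 30 + 4·6 = 54, so E = 27, V = 2E/3 = 18, F = 5 + 6 = 11.

18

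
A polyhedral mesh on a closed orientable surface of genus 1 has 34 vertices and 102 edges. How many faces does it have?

68

For a closed orientable surface of genus 1, χ = 2 − 2·1 = 0.
F = 0 − V + E = 0 − 34 + 102 = 68.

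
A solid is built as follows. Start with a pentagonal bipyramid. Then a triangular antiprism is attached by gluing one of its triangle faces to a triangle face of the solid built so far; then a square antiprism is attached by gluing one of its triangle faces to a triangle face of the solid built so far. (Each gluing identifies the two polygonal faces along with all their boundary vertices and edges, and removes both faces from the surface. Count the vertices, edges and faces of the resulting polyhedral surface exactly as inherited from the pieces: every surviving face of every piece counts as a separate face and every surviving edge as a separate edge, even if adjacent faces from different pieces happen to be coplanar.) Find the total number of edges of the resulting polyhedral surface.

37

A pentagonal bipyramid: V=7, E=15, F=10.
Attach a triangular antiprism (V=6, E=12, F=8) along a 3-gon: merge 3 vertices and 3 edges, delete both glued faces → V=10, E=24, F=16.
Attach a square antiprism (V=8, E=16, F=10) along a 3-gon: merge 3 vertices and 3 edges, delete both glued faces → V=15, E=37, F=24.
Check: V − E + F = 15 − 37 + 24 = 2.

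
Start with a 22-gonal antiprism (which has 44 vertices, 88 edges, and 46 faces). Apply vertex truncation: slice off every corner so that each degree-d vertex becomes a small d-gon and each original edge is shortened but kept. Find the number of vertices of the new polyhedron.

176

Truncation replaces each original edge-end by a new vertex, so V′ = 2E = 176.
Each original edge survives, and each old vertex of degree d contributes d new edges; summing degrees gives Σd = 2E, so E′ = E + 2E = 3E = 264.
Each original face survives and each original vertex becomes one new face: F′ = F + V = 90.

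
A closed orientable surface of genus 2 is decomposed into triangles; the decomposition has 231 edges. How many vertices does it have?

75

χ = 2 − 2·2 = -2, and every face is a triangle so 3F = 2E.
F = 2E/3 = 154. Then V = -2 + E − F = -2 + 231 − 154 = 75.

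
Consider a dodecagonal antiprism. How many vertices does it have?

An antiprism on an n-gon has two n-gon caps and 2n triangles: V = 2·12 = 24, E = 4·12 = 48, F = 2·12 + 2 = 26.

24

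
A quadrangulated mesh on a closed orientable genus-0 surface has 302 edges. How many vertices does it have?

153

χ = 2 − 2·0 = 2, and every face is a square so 4F = 2E.
F = 2E/4 = 151. Then V = 2 + E − F = 2 + 302 − 151 = 153.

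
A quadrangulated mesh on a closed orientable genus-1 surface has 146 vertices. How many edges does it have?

χ = 2 − 2·1 = 0, and every face is a square so 4F = 2E.
V − E + F = 0 with E = 4F/2 gives 146 − (4/2 − 1)·F = 0, so F = 146 and E = 292.

292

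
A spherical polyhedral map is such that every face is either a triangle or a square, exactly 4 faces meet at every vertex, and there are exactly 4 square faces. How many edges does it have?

20

Let x be the number of triangles; then F = 4 + x.
Edge–face incidences: 2E = 4·4 + 3·x = 16 + 3x.
Every vertex has degree 4, so 4V = 2E.
Euler: V − E + F = 2 ⇒ (2E)/4 − E + (4 + x) = 2.
Multiply by 8: 2·(2E) − 4·(2E) + 8·(4 + x) = 16, i.e. 32 + 8x − 2·(16 + 3x) = 16.
Collecting terms: 2x = 16, so x = 8.
Then 2E = 16 + 3·8 = 40, so E = 20, V = 2E/4 = 10, F = 4 + 8 = 12.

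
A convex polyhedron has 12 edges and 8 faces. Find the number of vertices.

Here V − E + F = 2.
V = 2 + E − F = 2 + 12 − 8 = 6.

6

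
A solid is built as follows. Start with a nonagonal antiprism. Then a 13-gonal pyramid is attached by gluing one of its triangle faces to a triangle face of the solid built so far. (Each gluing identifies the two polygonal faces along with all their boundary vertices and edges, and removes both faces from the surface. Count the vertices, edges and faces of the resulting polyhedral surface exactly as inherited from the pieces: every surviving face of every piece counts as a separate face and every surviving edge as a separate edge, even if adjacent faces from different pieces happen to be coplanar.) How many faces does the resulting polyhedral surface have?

A nonagonal antiprism: V=18, E=36, F=20.
Attach a 13-gonal pyramid (V=14, E=26, F=14) along a 3-gon: merge 3 vertices and 3 edges, delete both glued faces → V=29, E=59, F=32.
Check: V − E + F = 29 − 59 + 32 = 2.

32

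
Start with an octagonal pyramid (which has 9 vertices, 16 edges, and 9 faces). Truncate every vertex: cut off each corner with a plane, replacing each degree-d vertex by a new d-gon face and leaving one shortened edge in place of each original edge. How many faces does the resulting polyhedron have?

Truncation replaces each original edge-end by a new vertex, so V′ = 2E = 32.
Each original edge survives, and each old vertex of degree d contributes d new edges; summing degrees gives Σd = 2E, so E′ = E + 2E = 3E = 48.
Each original face survives and each original vertex becomes one new face: F′ = F + V = 18.

18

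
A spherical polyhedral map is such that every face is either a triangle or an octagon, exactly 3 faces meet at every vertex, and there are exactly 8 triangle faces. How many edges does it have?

36

Let x be the number of octagons; then F = 8 + x.
Edge–face incidences: 2E = 3·8 + 8·x = 24 + 8x.
Every vertex has degree 3, so 3V = 2E.
Euler: V − E + F = 2 ⇒ (2E)/3 − E + (8 + x) = 2.
Multiply by 6: 2·(2E) − 3·(2E) + 6·(8 + x) = 12, i.e. 48 + 6x − (24 + 8x) = 12.
Collecting terms: −2x + 24 = 12, so −2x = −12, so x = 6.
Then 2E = 24 + 8·6 = 72, so E = 36, V = 2E/3 = 24, F = 8 + 6 = 14.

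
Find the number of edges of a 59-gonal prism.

A prism on an n-gon has two n-gon bases and n rectangular sides: V = 2·59 = 118, E = 3·59 = 177, F = 59 + 2 = 61.
Check: V − E + F = 118 − 177 + 61 = 2.

177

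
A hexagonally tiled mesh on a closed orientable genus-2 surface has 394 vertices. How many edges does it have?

594

χ = 2 − 2·2 = -2, and every face is a hexagon so 6F = 2E.
V − E + F = -2 with E = 6F/2 gives 394 − (6/2 − 1)·F = -2, so F = 198 and E = 594.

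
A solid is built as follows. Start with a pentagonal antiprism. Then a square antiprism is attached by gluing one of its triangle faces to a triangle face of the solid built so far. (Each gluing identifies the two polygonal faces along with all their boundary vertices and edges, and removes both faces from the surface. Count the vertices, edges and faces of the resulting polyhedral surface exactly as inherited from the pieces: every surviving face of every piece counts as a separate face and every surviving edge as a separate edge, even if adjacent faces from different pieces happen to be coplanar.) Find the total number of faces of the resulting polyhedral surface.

A pentagonal antiprism: V=10, E=20, F=12.
Attach a square antiprism (V=8, E=16, F=10) along a 3-gon: merge 3 vertices and 3 edges, delete both glued faces → V=15, E=33, F=20.
Check: V − E + F = 15 − 33 + 20 = 2.

20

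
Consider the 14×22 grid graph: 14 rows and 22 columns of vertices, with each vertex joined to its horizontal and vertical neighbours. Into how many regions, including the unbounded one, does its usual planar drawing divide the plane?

274

The grid has V = 14·22 = 308 vertices and E = 14·21 + 22·13 = 580 edges.
F = 2 − V + E = 2 − 308 + 580 = 274.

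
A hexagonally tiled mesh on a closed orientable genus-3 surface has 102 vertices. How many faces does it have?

53

χ = 2 − 2·3 = -4, and every face is a hexagon so 6F = 2E.
V − E + F = -4 with E = 6F/2 gives 102 − (6/2 − 1)·F = -4, so F = 53 and E = 159.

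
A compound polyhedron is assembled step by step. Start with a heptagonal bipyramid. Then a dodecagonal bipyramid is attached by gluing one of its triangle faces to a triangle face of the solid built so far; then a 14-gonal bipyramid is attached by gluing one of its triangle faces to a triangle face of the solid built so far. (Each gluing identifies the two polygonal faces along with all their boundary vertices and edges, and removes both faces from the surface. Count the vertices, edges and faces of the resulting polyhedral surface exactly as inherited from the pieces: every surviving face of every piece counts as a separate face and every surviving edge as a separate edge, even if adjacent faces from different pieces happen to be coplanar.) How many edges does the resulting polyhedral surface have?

93

A heptagonal bipyramid: V=9, E=21, F=14.
Attach a dodecagonal bipyramid (V=14, E=36, F=24) along a 3-gon: merge 3 vertices and 3 edges, delete both glued faces → V=20, E=54, F=36.
Attach a 14-gonal bipyramid (V=16, E=42, F=28) along a 3-gon: merge 3 vertices and 3 edges, delete both glued faces → V=33, E=93, F=62.
Check: V − E + F = 33 − 93 + 62 = 2.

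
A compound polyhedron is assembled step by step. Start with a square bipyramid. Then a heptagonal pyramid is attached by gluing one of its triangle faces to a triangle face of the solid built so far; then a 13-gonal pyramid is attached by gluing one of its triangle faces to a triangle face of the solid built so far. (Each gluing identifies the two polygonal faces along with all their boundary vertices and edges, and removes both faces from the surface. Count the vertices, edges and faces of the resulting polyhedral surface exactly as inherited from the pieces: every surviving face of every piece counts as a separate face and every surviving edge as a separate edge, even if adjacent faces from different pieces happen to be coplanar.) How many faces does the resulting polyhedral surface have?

26

A square bipyramid: V=6, E=12, F=8.
Attach a heptagonal pyramid (V=8, E=14, F=8) along a 3-gon: merge 3 vertices and 3 edges, delete both glued faces → V=11, E=23, F=14.
Attach a 13-gonal pyramid (V=14, E=26, F=14) along a 3-gon: merge 3 vertices and 3 edges, delete both glued faces → V=22, E=46, F=26.
Check: V − E + F = 22 − 46 + 26 = 2.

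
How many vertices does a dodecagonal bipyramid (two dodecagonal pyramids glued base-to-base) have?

A bipyramid over an n-gon has 2n triangular faces and n + 2 vertices: V = 12 + 2 = 14, E = 3·12 = 36, F = 2·12 = 24.

14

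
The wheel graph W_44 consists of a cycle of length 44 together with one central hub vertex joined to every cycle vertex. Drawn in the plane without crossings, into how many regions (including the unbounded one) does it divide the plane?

45

W_44 has V = 44 + 1 = 45 vertices and E = 2·44 = 88 edges.
By Euler's formula F = 2 − V + E = 2 − 45 + 88 = 45.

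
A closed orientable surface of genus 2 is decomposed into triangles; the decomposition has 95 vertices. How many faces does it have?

χ = 2 − 2·2 = -2, and every face is a triangle so 3F = 2E.
V − E + F = -2 with E = 3F/2 gives 95 − (3/2 − 1)·F = -2, so F = 194 and E = 291.

194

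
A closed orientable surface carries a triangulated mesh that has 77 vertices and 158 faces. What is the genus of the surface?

2

Every face is a triangle, so 2E = 3·158 = 474, giving E = 237.
χ = V − E + F = 77 − 237 + 158 = -2.
For a closed orientable surface χ = 2 − 2g, so g = (2 − (-2))/2 = 2.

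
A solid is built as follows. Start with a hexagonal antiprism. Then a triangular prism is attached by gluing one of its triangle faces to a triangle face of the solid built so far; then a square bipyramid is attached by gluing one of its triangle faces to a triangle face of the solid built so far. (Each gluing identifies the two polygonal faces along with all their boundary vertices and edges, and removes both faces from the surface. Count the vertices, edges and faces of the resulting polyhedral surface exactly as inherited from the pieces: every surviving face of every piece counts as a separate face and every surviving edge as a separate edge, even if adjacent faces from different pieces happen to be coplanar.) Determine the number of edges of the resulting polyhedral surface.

39

A hexagonal antiprism: V=12, E=24, F=14.
Attach a triangular prism (V=6, E=9, F=5) along a 3-gon: merge 3 vertices and 3 edges, delete both glued faces → V=15, E=30, F=17.
Attach a square bipyramid (V=6, E=12, F=8) along a 3-gon: merge 3 vertices and 3 edges, delete both glued faces → V=18, E=39, F=23.
Check: V − E + F = 18 − 39 + 23 = 2.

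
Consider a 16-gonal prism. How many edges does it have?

A prism on an n-gon has two n-gon bases and n rectangular sides: V = 2·16 = 32, E = 3·16 = 48, F = 16 + 2 = 18.

48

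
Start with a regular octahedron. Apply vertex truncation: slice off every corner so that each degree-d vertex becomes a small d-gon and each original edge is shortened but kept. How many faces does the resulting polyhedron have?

14

The base solid has V = 6, E = 12, F = 8.
Truncation replaces each original edge-end by a new vertex, so V′ = 2E = 24.
Each original edge survives, and each old vertex of degree d contributes d new edges; summing degrees gives Σd = 2E, so E′ = E + 2E = 3E = 36.
Each original face survives and each original vertex becomes one new face: F′ = F + V = 14.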